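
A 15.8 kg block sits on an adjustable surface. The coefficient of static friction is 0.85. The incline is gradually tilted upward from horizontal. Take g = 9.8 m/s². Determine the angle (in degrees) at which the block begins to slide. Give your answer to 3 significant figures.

At the threshold of sliding, static friction is at its maximum μ_s N and exactly balances the weight component along the incline: mg sin θ = μ_s mg cos θ.
Hence tan θ = μ_s = 0.85, so θ = arctan(0.85) = 40.3645°.

40.4°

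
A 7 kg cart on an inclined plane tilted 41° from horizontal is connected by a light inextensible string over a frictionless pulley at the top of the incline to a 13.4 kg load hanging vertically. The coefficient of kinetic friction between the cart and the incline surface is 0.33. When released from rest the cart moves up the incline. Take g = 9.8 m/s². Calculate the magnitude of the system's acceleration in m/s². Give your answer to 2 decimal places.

For the cart on the incline: the weight component along the slope is m₁g sin 41° = 7 × 9.8 × 0.6561 = 45.008 N and the normal force is N = m₁g cos 41° = 51.773 N.
Kinetic friction opposes the cart's motion up the incline: f = μN = 0.33 × 51.773 = 17.085 N acting down the slope.
Newton's second law for the cart (up-slope positive): T − 45.008 − 17.085 = 7 a. For the hanging load (downward positive): 13.4 × 9.8 − T = 13.4 a.
Adding the two equations eliminates T: 69.227 = 20.4 a, so a = 3.3935 m/s².

3.39 m/s²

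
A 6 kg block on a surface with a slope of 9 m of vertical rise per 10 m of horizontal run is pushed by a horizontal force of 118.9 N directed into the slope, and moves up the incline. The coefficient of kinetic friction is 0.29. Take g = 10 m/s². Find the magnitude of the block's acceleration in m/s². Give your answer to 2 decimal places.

2.04 m/s²

The horizontal push has components F cos 41.99° = 118.9 × 0.7433 = 88.378 N up the incline and F sin 41.99° = 118.9 × 0.6690 = 79.544 N pressing into the surface.
The normal force is therefore N = mg cos 41.99° + F sin 41.99° = 44.598 + 79.544 = 124.142 N, and kinetic friction down the slope is μN = 0.29 × 124.142 = 36.001 N.
Along the incline: F cos 41.99° − mg sin 41.99° − μN = ma, so 88.378 − 40.140 − 36.001 = 6 a, giving a = 2.0395 m/s².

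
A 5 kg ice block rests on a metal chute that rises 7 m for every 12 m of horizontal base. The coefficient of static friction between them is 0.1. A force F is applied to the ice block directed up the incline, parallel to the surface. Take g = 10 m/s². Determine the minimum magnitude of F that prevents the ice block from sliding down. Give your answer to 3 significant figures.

The normal force is N = mg cos 30.26° = 43.189 N. With F at its minimum the ice block is on the verge of sliding down, so static friction is at its maximum μ_s N = 0.1 × 43.189 = 4.319 N and acts up the slope.
Equilibrium along the incline: F + μ_s N = mg sin 30.26°, so F = 25.194 − 4.319 = 20.875 N.

20.9 N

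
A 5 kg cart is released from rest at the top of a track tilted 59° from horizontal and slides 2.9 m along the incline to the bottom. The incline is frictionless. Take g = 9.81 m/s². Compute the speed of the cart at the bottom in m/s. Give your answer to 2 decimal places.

6.98 m/s

The weight component along the incline is mg sin 59° = 42.044 N and the normal force is N = mg cos 59° = 25.263 N.
With no friction, a = g sin 59° = 8.4088 m/s².
Starting from rest over a distance of 2.9 m, v² = 2aL = 2 × 8.4088 × 2.9 = 48.7710, so v = 6.9836 m/s.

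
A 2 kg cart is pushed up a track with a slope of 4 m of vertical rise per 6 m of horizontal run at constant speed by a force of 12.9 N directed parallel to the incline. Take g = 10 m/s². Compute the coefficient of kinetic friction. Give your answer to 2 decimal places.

At constant speed ΣF = 0 along the incline. The applied 12.9 N acts up the slope; the weight component mg sin 33.69° = 11.094 N and kinetic friction μN both act down the slope.
So 12.9 = 11.094 + μ × 16.641, giving μ = (12.9 − 11.094) / 16.641 = 0.1085.

0.11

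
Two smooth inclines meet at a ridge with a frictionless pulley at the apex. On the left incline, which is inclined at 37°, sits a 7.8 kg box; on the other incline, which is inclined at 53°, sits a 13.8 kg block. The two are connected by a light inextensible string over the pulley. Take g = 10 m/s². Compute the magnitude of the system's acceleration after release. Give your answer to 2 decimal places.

2.93 m/s²

Resolve each weight along its own incline: the 7.8 kg mass has component 7.8 × 10 × sin 37° = 46.942 N down its slope, and the 13.8 kg mass has 13.8 × 10 × sin 53° = 110.212 N down its slope.
The 13.8 kg side's 110.212 N exceeds the other side's 46.942 N, so that mass slides down and the 7.8 kg mass slides up. Taking that direction as positive, Newton's second law for the whole system gives 110.212 − 46.942 = (7.8 + 13.8) a, so a = 63.270 / 21.6 = 2.9292 m/s².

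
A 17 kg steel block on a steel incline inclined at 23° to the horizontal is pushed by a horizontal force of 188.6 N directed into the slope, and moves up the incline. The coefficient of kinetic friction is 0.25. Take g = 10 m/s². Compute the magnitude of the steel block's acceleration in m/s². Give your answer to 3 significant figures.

The horizontal push has components F cos 23° = 188.6 × 0.9205 = 173.606 N up the incline and F sin 23° = 188.6 × 0.3907 = 73.686 N pressing into the surface.
The normal force is therefore N = mg cos 23° + F sin 23° = 156.485 + 73.686 = 230.171 N, and kinetic friction down the slope is μN = 0.25 × 230.171 = 57.543 N.
Along the incline: F cos 23° − mg sin 23° − μN = ma, so 173.606 − 66.419 − 57.543 = 17 a, giving a = 2.9202 m/s².

2.92 m/s²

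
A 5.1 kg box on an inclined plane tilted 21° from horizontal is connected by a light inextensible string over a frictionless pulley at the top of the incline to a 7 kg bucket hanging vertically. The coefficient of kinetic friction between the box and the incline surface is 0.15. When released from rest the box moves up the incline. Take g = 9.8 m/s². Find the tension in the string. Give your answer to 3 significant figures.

For the box on the incline: the weight component along the slope is m₁g sin 21° = 5.1 × 9.8 × 0.3584 = 17.913 N and the normal force is N = m₁g cos 21° = 46.660 N.
Kinetic friction opposes the box's motion up the incline: f = μN = 0.15 × 46.660 = 6.999 N acting down the slope.
Newton's second law for the box (up-slope positive): T − 17.913 − 6.999 = 5.1 a. For the hanging bucket (downward positive): 7 × 9.8 − T = 7 a.
Adding the two equations eliminates T: 43.688 = 12.1 a, so a = 3.6106 m/s².
Then from the hanging bucket's equation, T = 7 × (9.8 − 3.6106) = 43.326 N.

43.3 N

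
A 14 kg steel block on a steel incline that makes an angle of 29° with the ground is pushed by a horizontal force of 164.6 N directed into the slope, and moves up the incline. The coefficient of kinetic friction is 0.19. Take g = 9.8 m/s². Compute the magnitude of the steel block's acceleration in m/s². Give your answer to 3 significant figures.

2.82 m/s²

The horizontal push has components F cos 29° = 164.6 × 0.8746 = 143.959 N up the incline and F sin 29° = 164.6 × 0.4848 = 79.798 N pressing into the surface.
The normal force is therefore N = mg cos 29° + F sin 29° = 119.995 + 79.798 = 199.793 N, and kinetic friction down the slope is μN = 0.19 × 199.793 = 37.961 N.
Along the incline: F cos 29° − mg sin 29° − μN = ma, so 143.959 − 66.515 − 37.961 = 14 a, giving a = 2.8202 m/s².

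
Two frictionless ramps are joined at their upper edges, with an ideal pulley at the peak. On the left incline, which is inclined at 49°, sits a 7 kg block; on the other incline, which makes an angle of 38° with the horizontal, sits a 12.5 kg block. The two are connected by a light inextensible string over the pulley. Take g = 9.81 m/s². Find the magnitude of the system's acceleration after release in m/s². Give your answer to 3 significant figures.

1.21 m/s²

Resolve each weight along its own incline: the 7 kg mass has component 7 × 9.81 × sin 49° = 51.826 N down its slope, and the 12.5 kg mass has 12.5 × 9.81 × sin 38° = 75.495 N down its slope.
The 12.5 kg side's 75.495 N exceeds the other side's 51.826 N, so that mass slides down and the 7 kg mass slides up. Taking that direction as positive, Newton's second law for the whole system gives 75.495 − 51.826 = (7 + 12.5) a, so a = 23.669 / 19.5 = 1.2138 m/s².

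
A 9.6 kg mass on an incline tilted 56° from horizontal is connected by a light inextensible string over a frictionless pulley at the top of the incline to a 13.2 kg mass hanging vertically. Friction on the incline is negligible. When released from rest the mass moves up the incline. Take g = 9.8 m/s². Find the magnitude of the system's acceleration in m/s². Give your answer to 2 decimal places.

For the mass on the incline: the weight component along the slope is m₁g sin 56° = 9.6 × 9.8 × 0.8290 = 77.992 N and the normal force is N = m₁g cos 56° = 52.609 N.
Newton's second law for the mass (up-slope positive): T − 77.992 = 9.6 a. For the hanging mass (downward positive): 13.2 × 9.8 − T = 13.2 a.
Adding the two equations eliminates T: 51.368 = 22.8 a, so a = 2.2530 m/s².

2.25 m/s²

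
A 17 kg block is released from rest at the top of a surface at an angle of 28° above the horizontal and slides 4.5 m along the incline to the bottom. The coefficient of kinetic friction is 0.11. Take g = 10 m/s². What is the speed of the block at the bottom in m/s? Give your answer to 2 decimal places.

5.79 m/s

The weight component along the incline is mg sin 28° = 79.810 N and the normal force is N = mg cos 28° = 150.101 N.
Friction up the slope is f = μN = 0.11 × 150.101 = 16.511 N, so the net downslope force is 79.810 − 16.511 = 63.299 N and a = 63.299 / 17 = 3.7235 m/s².
Starting from rest over a distance of 4.5 m, v² = 2aL = 2 × 3.7235 × 4.5 = 33.5115, so v = 5.7889 m/s.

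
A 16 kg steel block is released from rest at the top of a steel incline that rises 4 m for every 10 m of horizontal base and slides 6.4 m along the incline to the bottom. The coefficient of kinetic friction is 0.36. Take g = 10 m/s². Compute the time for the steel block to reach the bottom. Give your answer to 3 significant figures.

5.87 s

The weight component along the incline is mg sin 21.80° = 59.423 N and the normal force is N = mg cos 21.80° = 148.556 N.
Friction up the slope is f = μN = 0.36 × 148.556 = 53.480 N, so the net downslope force is 59.423 − 53.480 = 5.943 N and a = 5.943 / 16 = 0.3714 m/s².
Starting from rest, L = ½at², so t = √(2L/a) = √(2 × 6.4 / 0.3714) = 5.8706 s.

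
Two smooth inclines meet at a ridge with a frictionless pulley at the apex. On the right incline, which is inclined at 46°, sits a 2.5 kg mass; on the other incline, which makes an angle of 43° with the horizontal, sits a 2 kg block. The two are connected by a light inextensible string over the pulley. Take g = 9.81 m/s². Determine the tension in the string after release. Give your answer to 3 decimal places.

Resolve each weight along its own incline: the 2.5 kg mass has component 2.5 × 9.81 × sin 46° = 17.642 N down its slope, and the 2 kg mass has 2 × 9.81 × sin 43° = 13.381 N down its slope.
The 2.5 kg side's 17.642 N exceeds the other side's 13.381 N, so that mass slides down and the 2 kg mass slides up. Taking that direction as positive, Newton's second law for the whole system gives 17.642 − 13.381 = (2.5 + 2) a, so a = 4.261 / 4.5 = 0.9469 m/s².
For the 2 kg mass (up-slope positive): T − 13.381 = 2 × 0.9469, so T = 15.275 N.

15.275 N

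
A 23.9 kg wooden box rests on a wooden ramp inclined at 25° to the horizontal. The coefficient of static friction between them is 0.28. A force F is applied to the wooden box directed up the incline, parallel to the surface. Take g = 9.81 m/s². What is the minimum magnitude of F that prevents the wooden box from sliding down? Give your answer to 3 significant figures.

The normal force is N = mg cos 25° = 212.492 N. With F at its minimum the wooden box is on the verge of sliding down, so static friction is at its maximum μ_s N = 0.28 × 212.492 = 59.498 N and acts up the slope.
Equilibrium along the incline: F + μ_s N = mg sin 25°, so F = 99.087 − 59.498 = 39.589 N.

39.6 N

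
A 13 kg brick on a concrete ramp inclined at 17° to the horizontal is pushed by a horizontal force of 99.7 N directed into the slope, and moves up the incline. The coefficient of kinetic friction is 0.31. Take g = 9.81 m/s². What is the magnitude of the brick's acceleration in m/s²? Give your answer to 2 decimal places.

The horizontal push has components F cos 17° = 99.7 × 0.9563 = 95.343 N up the incline and F sin 17° = 99.7 × 0.2924 = 29.152 N pressing into the surface.
The normal force is therefore N = mg cos 17° + F sin 17° = 121.957 + 29.152 = 151.109 N, and kinetic friction down the slope is μN = 0.31 × 151.109 = 46.844 N.
Along the incline: F cos 17° − mg sin 17° − μN = ma, so 95.343 − 37.290 − 46.844 = 13 a, giving a = 0.8622 m/s².

0.86 m/s²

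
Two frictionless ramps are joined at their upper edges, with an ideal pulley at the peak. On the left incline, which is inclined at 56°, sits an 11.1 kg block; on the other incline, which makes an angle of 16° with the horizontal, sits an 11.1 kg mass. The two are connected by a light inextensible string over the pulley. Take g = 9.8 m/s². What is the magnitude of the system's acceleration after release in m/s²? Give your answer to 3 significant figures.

2.71 m/s²

Resolve each weight along its own incline: the 11.1 kg mass has component 11.1 × 9.8 × sin 56° = 90.183 N down its slope, and the 11.1 kg mass has 11.1 × 9.8 × sin 16° = 29.984 N down its slope.
The 11.1 kg side's 90.183 N exceeds the other side's 29.984 N, so that mass slides down and the 11.1 kg mass slides up. Taking that direction as positive, Newton's second law for the whole system gives 90.183 − 29.984 = (11.1 + 11.1) a, so a = 60.199 / 22.2 = 2.7117 m/s².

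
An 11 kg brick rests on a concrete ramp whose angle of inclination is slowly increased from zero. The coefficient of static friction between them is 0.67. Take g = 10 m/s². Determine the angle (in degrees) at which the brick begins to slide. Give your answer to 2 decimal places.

At the threshold of sliding, static friction is at its maximum μ_s N and exactly balances the weight component along the incline: mg sin θ = μ_s mg cos θ.
Hence tan θ = μ_s = 0.67, so θ = arctan(0.67) = 33.8221°.

33.82°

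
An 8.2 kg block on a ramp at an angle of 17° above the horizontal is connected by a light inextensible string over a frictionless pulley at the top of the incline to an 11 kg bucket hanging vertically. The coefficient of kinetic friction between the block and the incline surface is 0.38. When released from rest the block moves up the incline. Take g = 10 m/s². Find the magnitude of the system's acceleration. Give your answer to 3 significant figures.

For the block on the incline: the weight component along the slope is m₁g sin 17° = 8.2 × 10 × 0.2924 = 23.977 N and the normal force is N = m₁g cos 17° = 78.417 N.
Kinetic friction opposes the block's motion up the incline: f = μN = 0.38 × 78.417 = 29.798 N acting down the slope.
Newton's second law for the block (up-slope positive): T − 23.977 − 29.798 = 8.2 a. For the hanging bucket (downward positive): 11 × 10 − T = 11 a.
Adding the two equations eliminates T: 56.225 = 19.2 a, so a = 2.9284 m/s².

2.93 m/s²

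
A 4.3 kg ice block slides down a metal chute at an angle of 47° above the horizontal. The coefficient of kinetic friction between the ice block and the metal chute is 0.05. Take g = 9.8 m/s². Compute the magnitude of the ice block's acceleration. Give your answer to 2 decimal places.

6.83 m/s²

Resolving the weight along the incline: the component pulling the ice block down the slope is mg sin 47° = 4.3 × 9.8 × 0.7314 = 30.821 N, and the normal force is N = mg cos 47° = 4.3 × 9.8 × 0.6820 = 28.739 N.
Kinetic friction acts up the slope with magnitude f = μN = 0.05 × 28.739 = 1.437 N.
Net force along the incline is 30.821 − 1.437 = 29.384 N, so a = 29.384 / 4.3 = 6.8335 m/s².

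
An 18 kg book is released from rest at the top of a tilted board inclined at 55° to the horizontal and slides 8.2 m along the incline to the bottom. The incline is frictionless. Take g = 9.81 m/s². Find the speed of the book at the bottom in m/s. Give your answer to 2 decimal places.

The weight component along the incline is mg sin 55° = 144.646 N and the normal force is N = mg cos 55° = 101.282 N.
With no friction, a = g sin 55° = 8.0359 m/s².
Starting from rest over a distance of 8.2 m, v² = 2aL = 2 × 8.0359 × 8.2 = 131.7888, so v = 11.4799 m/s.

11.48 m/s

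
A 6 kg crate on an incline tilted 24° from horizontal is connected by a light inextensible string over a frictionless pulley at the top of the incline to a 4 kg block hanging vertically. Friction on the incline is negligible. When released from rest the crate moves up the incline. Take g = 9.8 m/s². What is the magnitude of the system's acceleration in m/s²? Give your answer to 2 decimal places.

For the crate on the incline: the weight component along the slope is m₁g sin 24° = 6 × 9.8 × 0.4067 = 23.914 N and the normal force is N = m₁g cos 24° = 53.716 N.
Newton's second law for the crate (up-slope positive): T − 23.914 = 6 a. For the hanging block (downward positive): 4 × 9.8 − T = 4 a.
Adding the two equations eliminates T: 15.286 = 10 a, so a = 1.5286 m/s².

1.53 m/s²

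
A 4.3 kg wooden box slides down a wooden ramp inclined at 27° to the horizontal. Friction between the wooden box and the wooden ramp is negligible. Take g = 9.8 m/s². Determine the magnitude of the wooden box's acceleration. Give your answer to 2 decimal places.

4.45 m/s²

Resolving the weight along the incline: the component pulling the wooden box down the slope is mg sin 27° = 4.3 × 9.8 × 0.4540 = 19.132 N, and the normal force is N = mg cos 27° = 4.3 × 9.8 × 0.8910 = 37.547 N.
With no friction the net force along the incline is 19.132 N, so a = g sin 27° = 19.132 / 4.3 = 4.4493 m/s².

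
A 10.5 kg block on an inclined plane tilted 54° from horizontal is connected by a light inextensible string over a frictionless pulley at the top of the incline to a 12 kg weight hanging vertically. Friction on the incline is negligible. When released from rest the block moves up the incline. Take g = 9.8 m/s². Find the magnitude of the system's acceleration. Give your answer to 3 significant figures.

For the block on the incline: the weight component along the slope is m₁g sin 54° = 10.5 × 9.8 × 0.8090 = 83.246 N and the normal force is N = m₁g cos 54° = 60.483 N.
Newton's second law for the block (up-slope positive): T − 83.246 = 10.5 a. For the hanging weight (downward positive): 12 × 9.8 − T = 12 a.
Adding the two equations eliminates T: 34.354 = 22.5 a, so a = 1.5268 m/s².

1.53 m/s²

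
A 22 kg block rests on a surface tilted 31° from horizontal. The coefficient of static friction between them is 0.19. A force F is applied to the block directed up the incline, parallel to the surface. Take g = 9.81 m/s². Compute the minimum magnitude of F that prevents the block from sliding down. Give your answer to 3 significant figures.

The normal force is N = mg cos 31° = 184.994 N. With F at its minimum the block is on the verge of sliding down, so static friction is at its maximum μ_s N = 0.19 × 184.994 = 35.149 N and acts up the slope.
Equilibrium along the incline: F + μ_s N = mg sin 31°, so F = 111.156 − 35.149 = 76.007 N.

76.0 N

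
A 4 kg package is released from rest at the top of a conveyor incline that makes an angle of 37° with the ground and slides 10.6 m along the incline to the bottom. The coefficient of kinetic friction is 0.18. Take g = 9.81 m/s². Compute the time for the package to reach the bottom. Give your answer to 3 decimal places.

2.172 s

The weight component along the incline is mg sin 37° = 23.615 N and the normal force is N = mg cos 37° = 31.338 N.
Friction up the slope is f = μN = 0.18 × 31.338 = 5.641 N, so the net downslope force is 23.615 − 5.641 = 17.974 N and a = 17.974 / 4 = 4.4935 m/s².
Starting from rest, L = ½at², so t = √(2L/a) = √(2 × 10.6 / 4.4935) = 2.1721 s.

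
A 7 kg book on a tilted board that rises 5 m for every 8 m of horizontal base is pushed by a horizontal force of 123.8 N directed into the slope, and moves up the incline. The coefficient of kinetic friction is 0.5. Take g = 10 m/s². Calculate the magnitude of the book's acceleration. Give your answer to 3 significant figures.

0.771 m/s²

The horizontal push has components F cos 32.01° = 123.8 × 0.8480 = 104.982 N up the incline and F sin 32.01° = 123.8 × 0.5300 = 65.614 N pressing into the surface.
The normal force is therefore N = mg cos 32.01° + F sin 32.01° = 59.360 + 65.614 = 124.974 N, and kinetic friction down the slope is μN = 0.5 × 124.974 = 62.487 N.
Along the incline: F cos 32.01° − mg sin 32.01° − μN = ma, so 104.982 − 37.100 − 62.487 = 7 a, giving a = 0.7707 m/s².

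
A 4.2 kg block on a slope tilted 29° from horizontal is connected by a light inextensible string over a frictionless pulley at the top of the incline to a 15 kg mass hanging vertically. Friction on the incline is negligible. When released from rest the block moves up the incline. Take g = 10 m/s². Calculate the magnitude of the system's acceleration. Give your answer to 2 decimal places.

For the block on the incline: the weight component along the slope is m₁g sin 29° = 4.2 × 10 × 0.4848 = 20.362 N and the normal force is N = m₁g cos 29° = 36.734 N.
Newton's second law for the block (up-slope positive): T − 20.362 = 4.2 a. For the hanging mass (downward positive): 15 × 10 − T = 15 a.
Adding the two equations eliminates T: 129.638 = 19.2 a, so a = 6.7520 m/s².

6.75 m/s²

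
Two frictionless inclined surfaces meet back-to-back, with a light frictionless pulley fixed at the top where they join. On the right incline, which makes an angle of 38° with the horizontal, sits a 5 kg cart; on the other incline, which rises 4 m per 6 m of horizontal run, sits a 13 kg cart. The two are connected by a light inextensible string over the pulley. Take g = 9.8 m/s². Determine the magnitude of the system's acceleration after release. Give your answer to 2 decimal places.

2.25 m/s²

Resolve each weight along its own incline: the 5 kg mass has component 5 × 9.8 × sin 38° = 30.167 N down its slope, and the 13 kg mass has 13 × 9.8 × sin 33.69° = 70.669 N down its slope.
The 13 kg side's 70.669 N exceeds the other side's 30.167 N, so that mass slides down and the 5 kg mass slides up. Taking that direction as positive, Newton's second law for the whole system gives 70.669 − 30.167 = (5 + 13) a, so a = 40.502 / 18 = 2.2501 m/s².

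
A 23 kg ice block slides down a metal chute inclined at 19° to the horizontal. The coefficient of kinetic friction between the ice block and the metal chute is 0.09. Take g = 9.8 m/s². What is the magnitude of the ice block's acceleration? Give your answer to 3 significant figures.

2.36 m/s²

Resolving the weight along the incline: the component pulling the ice block down the slope is mg sin 19° = 23 × 9.8 × 0.3256 = 73.390 N, and the normal force is N = mg cos 19° = 23 × 9.8 × 0.9455 = 213.116 N.
Kinetic friction acts up the slope with magnitude f = μN = 0.09 × 213.116 = 19.180 N.
Net force along the incline is 73.390 − 19.180 = 54.210 N, so a = 54.210 / 23 = 2.3570 m/s².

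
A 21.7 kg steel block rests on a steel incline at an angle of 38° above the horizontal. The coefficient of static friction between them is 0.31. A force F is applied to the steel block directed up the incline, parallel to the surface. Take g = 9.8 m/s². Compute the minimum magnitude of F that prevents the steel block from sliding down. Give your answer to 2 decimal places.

The normal force is N = mg cos 38° = 167.578 N. With F at its minimum the steel block is on the verge of sliding down, so static friction is at its maximum μ_s N = 0.31 × 167.578 = 51.949 N and acts up the slope.
Equilibrium along the incline: F + μ_s N = mg sin 38°, so F = 130.927 − 51.949 = 78.978 N.

78.98 N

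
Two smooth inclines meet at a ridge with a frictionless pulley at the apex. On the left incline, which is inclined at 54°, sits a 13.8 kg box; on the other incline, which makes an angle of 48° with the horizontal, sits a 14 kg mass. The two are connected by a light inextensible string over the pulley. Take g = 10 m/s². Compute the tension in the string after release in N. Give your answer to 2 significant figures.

110 N

Resolve each weight along its own incline: the 13.8 kg mass has component 13.8 × 10 × sin 54° = 111.644 N down its slope, and the 14 kg mass has 14 × 10 × sin 48° = 104.040 N down its slope.
The 13.8 kg side's 111.644 N exceeds the other side's 104.040 N, so that mass slides down and the 14 kg mass slides up. Taking that direction as positive, Newton's second law for the whole system gives 111.644 − 104.040 = (13.8 + 14) a, so a = 7.604 / 27.8 = 0.2735 m/s².
For the 14 kg mass (up-slope positive): T − 104.040 = 14 × 0.2735, so T = 107.869 N.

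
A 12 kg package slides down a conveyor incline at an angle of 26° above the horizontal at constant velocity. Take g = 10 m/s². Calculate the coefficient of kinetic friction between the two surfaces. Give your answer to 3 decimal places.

At constant velocity the net force along the incline is zero: mg sin 26° = μ mg cos 26°.
So μ = tan 26° = 0.4384 / 0.8988 = 0.4878.

0.488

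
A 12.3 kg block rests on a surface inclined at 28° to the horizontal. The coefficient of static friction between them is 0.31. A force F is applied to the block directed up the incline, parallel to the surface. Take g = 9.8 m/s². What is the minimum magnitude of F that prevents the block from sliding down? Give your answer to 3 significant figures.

The normal force is N = mg cos 28° = 106.431 N. With F at its minimum the block is on the verge of sliding down, so static friction is at its maximum μ_s N = 0.31 × 106.431 = 32.994 N and acts up the slope.
Equilibrium along the incline: F + μ_s N = mg sin 28°, so F = 56.590 − 32.994 = 23.596 N.

23.6 N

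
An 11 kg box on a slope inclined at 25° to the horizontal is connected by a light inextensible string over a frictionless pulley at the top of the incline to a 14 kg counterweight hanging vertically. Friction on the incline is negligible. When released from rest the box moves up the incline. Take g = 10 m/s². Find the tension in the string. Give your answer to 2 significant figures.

88 N

For the box on the incline: the weight component along the slope is m₁g sin 25° = 11 × 10 × 0.4226 = 46.486 N and the normal force is N = m₁g cos 25° = 99.694 N.
Newton's second law for the box (up-slope positive): T − 46.486 = 11 a. For the hanging counterweight (downward positive): 14 × 10 − T = 14 a.
Adding the two equations eliminates T: 93.514 = 25 a, so a = 3.7406 m/s².
Then from the hanging counterweight's equation, T = 14 × (10 − 3.7406) = 87.632 N.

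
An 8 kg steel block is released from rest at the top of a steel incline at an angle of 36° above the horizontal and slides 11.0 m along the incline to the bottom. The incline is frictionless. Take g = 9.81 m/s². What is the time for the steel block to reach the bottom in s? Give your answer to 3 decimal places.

1.953 s

The weight component along the incline is mg sin 36° = 46.129 N and the normal force is N = mg cos 36° = 63.492 N.
With no friction, a = g sin 36° = 5.7662 m/s².
Starting from rest, L = ½at², so t = √(2L/a) = √(2 × 11.0 / 5.7662) = 1.9533 s.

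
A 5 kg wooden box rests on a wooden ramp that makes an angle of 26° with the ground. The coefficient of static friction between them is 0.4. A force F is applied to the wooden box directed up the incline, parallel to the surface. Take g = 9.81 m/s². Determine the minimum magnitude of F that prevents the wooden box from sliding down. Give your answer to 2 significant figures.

3.9 N

The normal force is N = mg cos 26° = 44.086 N. With F at its minimum the wooden box is on the verge of sliding down, so static friction is at its maximum μ_s N = 0.4 × 44.086 = 17.634 N and acts up the slope.
Equilibrium along the incline: F + μ_s N = mg sin 26°, so F = 21.502 − 17.634 = 3.868 N.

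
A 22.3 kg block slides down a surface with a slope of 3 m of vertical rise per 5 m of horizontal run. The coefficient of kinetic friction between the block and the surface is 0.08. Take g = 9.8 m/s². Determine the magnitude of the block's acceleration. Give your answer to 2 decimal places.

Resolving the weight along the incline: the component pulling the block down the slope is mg sin 30.96° = 22.3 × 9.8 × 0.5145 = 112.439 N, and the normal force is N = mg cos 30.96° = 22.3 × 9.8 × 0.8575 = 187.398 N.
Kinetic friction acts up the slope with magnitude f = μN = 0.08 × 187.398 = 14.992 N.
Net force along the incline is 112.439 − 14.992 = 97.447 N, so a = 97.447 / 22.3 = 4.3698 m/s².

4.37 m/s²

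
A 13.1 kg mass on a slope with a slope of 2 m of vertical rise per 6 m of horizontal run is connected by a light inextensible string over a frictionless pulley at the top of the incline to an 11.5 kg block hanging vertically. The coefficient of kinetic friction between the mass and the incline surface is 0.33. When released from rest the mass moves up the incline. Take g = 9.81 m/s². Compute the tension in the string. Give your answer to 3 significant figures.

97.9 N

For the mass on the incline: the weight component along the slope is m₁g sin 18.43° = 13.1 × 9.81 × 0.3162 = 40.635 N and the normal force is N = m₁g cos 18.43° = 121.916 N.
Kinetic friction opposes the mass's motion up the incline: f = μN = 0.33 × 121.916 = 40.232 N acting down the slope.
Newton's second law for the mass (up-slope positive): T − 40.635 − 40.232 = 13.1 a. For the hanging block (downward positive): 11.5 × 9.81 − T = 11.5 a.
Adding the two equations eliminates T: 31.948 = 24.6 a, so a = 1.2987 m/s².
Then from the hanging block's equation, T = 11.5 × (9.81 − 1.2987) = 97.880 N.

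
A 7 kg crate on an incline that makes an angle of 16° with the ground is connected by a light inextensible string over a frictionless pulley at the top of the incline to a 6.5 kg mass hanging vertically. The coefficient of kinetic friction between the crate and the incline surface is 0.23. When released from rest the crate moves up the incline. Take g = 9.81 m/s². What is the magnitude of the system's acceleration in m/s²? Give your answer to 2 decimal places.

2.20 m/s²

For the crate on the incline: the weight component along the slope is m₁g sin 16° = 7 × 9.81 × 0.2756 = 18.925 N and the normal force is N = m₁g cos 16° = 66.010 N.
Kinetic friction opposes the crate's motion up the incline: f = μN = 0.23 × 66.010 = 15.182 N acting down the slope.
Newton's second law for the crate (up-slope positive): T − 18.925 − 15.182 = 7 a. For the hanging mass (downward positive): 6.5 × 9.81 − T = 6.5 a.
Adding the two equations eliminates T: 29.658 = 13.5 a, so a = 2.1969 m/s².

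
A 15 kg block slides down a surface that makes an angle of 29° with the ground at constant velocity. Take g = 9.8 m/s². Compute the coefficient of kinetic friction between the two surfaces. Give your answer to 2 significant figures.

At constant velocity the net force along the incline is zero: mg sin 29° = μ mg cos 29°.
So μ = tan 29° = 0.4848 / 0.8746 = 0.5543.

0.55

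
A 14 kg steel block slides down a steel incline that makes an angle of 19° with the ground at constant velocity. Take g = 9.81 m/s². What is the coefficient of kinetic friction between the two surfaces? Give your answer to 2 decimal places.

0.34

At constant velocity the net force along the incline is zero: mg sin 19° = μ mg cos 19°.
So μ = tan 19° = 0.3256 / 0.9455 = 0.3444.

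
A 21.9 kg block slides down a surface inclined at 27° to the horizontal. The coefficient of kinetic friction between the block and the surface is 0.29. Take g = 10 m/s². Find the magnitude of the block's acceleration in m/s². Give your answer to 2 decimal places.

1.96 m/s²

Resolving the weight along the incline: the component pulling the block down the slope is mg sin 27° = 21.9 × 10 × 0.4540 = 99.426 N, and the normal force is N = mg cos 27° = 21.9 × 10 × 0.8910 = 195.129 N.
Kinetic friction acts up the slope with magnitude f = μN = 0.29 × 195.129 = 56.587 N.
Net force along the incline is 99.426 − 56.587 = 42.839 N, so a = 42.839 / 21.9 = 1.9561 m/s².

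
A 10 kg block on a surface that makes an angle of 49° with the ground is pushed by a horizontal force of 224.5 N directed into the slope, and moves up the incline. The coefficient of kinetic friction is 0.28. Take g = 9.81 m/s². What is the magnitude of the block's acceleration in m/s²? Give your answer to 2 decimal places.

The horizontal push has components F cos 49° = 224.5 × 0.6561 = 147.294 N up the incline and F sin 49° = 224.5 × 0.7547 = 169.430 N pressing into the surface.
The normal force is therefore N = mg cos 49° + F sin 49° = 64.363 + 169.430 = 233.793 N, and kinetic friction down the slope is μN = 0.28 × 233.793 = 65.462 N.
Along the incline: F cos 49° − mg sin 49° − μN = ma, so 147.294 − 74.036 − 65.462 = 10 a, giving a = 0.7796 m/s².

0.78 m/s²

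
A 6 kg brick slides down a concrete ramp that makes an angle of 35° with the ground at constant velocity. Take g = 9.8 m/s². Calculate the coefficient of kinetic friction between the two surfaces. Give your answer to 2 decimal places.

At constant velocity the net force along the incline is zero: mg sin 35° = μ mg cos 35°.
So μ = tan 35° = 0.5736 / 0.8192 = 0.7002.

0.70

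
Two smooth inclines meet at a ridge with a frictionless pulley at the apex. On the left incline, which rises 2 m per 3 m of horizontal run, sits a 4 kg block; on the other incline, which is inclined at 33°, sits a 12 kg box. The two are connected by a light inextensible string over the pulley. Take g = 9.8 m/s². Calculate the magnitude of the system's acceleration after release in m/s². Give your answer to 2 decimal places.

Resolve each weight along its own incline: the 4 kg mass has component 4 × 9.8 × sin 33.69° = 21.744 N down its slope, and the 12 kg mass has 12 × 9.8 × sin 33° = 64.050 N down its slope.
The 12 kg side's 64.050 N exceeds the other side's 21.744 N, so that mass slides down and the 4 kg mass slides up. Taking that direction as positive, Newton's second law for the whole system gives 64.050 − 21.744 = (4 + 12) a, so a = 42.306 / 16 = 2.6441 m/s².

2.64 m/s²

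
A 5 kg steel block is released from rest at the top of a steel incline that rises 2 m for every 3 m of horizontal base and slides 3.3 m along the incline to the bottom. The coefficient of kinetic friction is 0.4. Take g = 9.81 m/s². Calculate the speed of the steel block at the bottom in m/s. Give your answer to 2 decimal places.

3.79 m/s

The weight component along the incline is mg sin 33.69° = 27.208 N and the normal force is N = mg cos 33.69° = 40.812 N.
Friction up the slope is f = μN = 0.4 × 40.812 = 16.325 N, so the net downslope force is 27.208 − 16.325 = 10.883 N and a = 10.883 / 5 = 2.1766 m/s².
Starting from rest over a distance of 3.3 m, v² = 2aL = 2 × 2.1766 × 3.3 = 14.3656, so v = 3.7902 m/s.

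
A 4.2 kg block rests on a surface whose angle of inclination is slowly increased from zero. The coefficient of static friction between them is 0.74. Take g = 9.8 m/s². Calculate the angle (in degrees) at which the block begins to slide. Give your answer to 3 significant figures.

36.5°

At the threshold of sliding, static friction is at its maximum μ_s N and exactly balances the weight component along the incline: mg sin θ = μ_s mg cos θ.
Hence tan θ = μ_s = 0.74, so θ = arctan(0.74) = 36.5014°.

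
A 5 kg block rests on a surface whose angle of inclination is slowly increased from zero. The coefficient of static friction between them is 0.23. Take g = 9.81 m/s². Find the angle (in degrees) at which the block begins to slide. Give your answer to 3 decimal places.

12.953°

At the threshold of sliding, static friction is at its maximum μ_s N and exactly balances the weight component along the incline: mg sin θ = μ_s mg cos θ.
Hence tan θ = μ_s = 0.23, so θ = arctan(0.23) = 12.9528°.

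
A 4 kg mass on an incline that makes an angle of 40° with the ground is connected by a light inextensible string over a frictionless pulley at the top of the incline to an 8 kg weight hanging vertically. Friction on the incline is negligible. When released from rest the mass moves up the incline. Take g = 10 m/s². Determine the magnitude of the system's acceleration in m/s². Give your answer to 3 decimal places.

For the mass on the incline: the weight component along the slope is m₁g sin 40° = 4 × 10 × 0.6428 = 25.712 N and the normal force is N = m₁g cos 40° = 30.642 N.
Newton's second law for the mass (up-slope positive): T − 25.712 = 4 a. For the hanging weight (downward positive): 8 × 10 − T = 8 a.
Adding the two equations eliminates T: 54.288 = 12 a, so a = 4.5240 m/s².

4.524 m/s²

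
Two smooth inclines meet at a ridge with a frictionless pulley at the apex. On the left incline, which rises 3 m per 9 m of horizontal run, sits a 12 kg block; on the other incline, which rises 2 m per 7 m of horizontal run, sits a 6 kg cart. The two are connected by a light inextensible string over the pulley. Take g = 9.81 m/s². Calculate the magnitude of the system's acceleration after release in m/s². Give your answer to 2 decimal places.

1.17 m/s²

Resolve each weight along its own incline: the 12 kg mass has component 12 × 9.81 × sin 18.43° = 37.226 N down its slope, and the 6 kg mass has 6 × 9.81 × sin 15.95° = 16.170 N down its slope.
The 12 kg side's 37.226 N exceeds the other side's 16.170 N, so that mass slides down and the 6 kg mass slides up. Taking that direction as positive, Newton's second law for the whole system gives 37.226 − 16.170 = (12 + 6) a, so a = 21.056 / 18 = 1.1698 m/s².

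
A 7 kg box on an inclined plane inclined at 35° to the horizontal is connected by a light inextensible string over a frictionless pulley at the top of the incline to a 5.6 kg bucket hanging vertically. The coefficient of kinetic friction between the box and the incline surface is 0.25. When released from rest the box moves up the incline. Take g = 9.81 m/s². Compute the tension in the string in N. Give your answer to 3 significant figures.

For the box on the incline: the weight component along the slope is m₁g sin 35° = 7 × 9.81 × 0.5736 = 39.389 N and the normal force is N = m₁g cos 35° = 56.251 N.
Kinetic friction opposes the box's motion up the incline: f = μN = 0.25 × 56.251 = 14.063 N acting down the slope.
Newton's second law for the box (up-slope positive): T − 39.389 − 14.063 = 7 a. For the hanging bucket (downward positive): 5.6 × 9.81 − T = 5.6 a.
Adding the two equations eliminates T: 1.484 = 12.6 a, so a = 0.1178 m/s².
Then from the hanging bucket's equation, T = 5.6 × (9.81 − 0.1178) = 54.276 N.

54.3 N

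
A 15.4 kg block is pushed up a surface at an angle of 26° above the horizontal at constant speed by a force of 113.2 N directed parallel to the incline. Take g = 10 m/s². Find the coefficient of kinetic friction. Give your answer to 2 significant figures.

At constant speed ΣF = 0 along the incline. The applied 113.2 N acts up the slope; the weight component mg sin 26° = 67.509 N and kinetic friction μN both act down the slope.
So 113.2 = 67.509 + μ × 138.414, giving μ = (113.2 − 67.509) / 138.414 = 0.3301.

0.33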